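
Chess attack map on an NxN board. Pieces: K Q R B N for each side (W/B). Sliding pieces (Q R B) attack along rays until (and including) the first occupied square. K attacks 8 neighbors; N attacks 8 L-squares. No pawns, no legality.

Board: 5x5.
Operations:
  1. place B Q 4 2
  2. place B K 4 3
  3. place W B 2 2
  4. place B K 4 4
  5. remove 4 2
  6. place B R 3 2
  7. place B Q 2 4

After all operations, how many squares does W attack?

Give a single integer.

Answer: 8

Derivation:
Op 1: place BQ@(4,2)
Op 2: place BK@(4,3)
Op 3: place WB@(2,2)
Op 4: place BK@(4,4)
Op 5: remove (4,2)
Op 6: place BR@(3,2)
Op 7: place BQ@(2,4)
Per-piece attacks for W:
  WB@(2,2): attacks (3,3) (4,4) (3,1) (4,0) (1,3) (0,4) (1,1) (0,0) [ray(1,1) blocked at (4,4)]
Union (8 distinct): (0,0) (0,4) (1,1) (1,3) (3,1) (3,3) (4,0) (4,4)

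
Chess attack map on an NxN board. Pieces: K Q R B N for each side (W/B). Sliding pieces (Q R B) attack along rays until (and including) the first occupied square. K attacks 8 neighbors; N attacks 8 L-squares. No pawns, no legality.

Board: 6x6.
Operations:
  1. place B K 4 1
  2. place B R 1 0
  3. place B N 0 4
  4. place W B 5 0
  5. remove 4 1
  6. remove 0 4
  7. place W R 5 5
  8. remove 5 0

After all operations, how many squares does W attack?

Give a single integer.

Op 1: place BK@(4,1)
Op 2: place BR@(1,0)
Op 3: place BN@(0,4)
Op 4: place WB@(5,0)
Op 5: remove (4,1)
Op 6: remove (0,4)
Op 7: place WR@(5,5)
Op 8: remove (5,0)
Per-piece attacks for W:
  WR@(5,5): attacks (5,4) (5,3) (5,2) (5,1) (5,0) (4,5) (3,5) (2,5) (1,5) (0,5)
Union (10 distinct): (0,5) (1,5) (2,5) (3,5) (4,5) (5,0) (5,1) (5,2) (5,3) (5,4)

Answer: 10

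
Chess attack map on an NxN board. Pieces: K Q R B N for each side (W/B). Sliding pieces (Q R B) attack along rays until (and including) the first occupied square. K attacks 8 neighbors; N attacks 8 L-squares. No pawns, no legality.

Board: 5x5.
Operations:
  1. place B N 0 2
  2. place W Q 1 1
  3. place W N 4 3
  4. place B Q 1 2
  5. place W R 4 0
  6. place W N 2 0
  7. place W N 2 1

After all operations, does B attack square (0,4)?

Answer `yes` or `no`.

Answer: no

Derivation:
Op 1: place BN@(0,2)
Op 2: place WQ@(1,1)
Op 3: place WN@(4,3)
Op 4: place BQ@(1,2)
Op 5: place WR@(4,0)
Op 6: place WN@(2,0)
Op 7: place WN@(2,1)
Per-piece attacks for B:
  BN@(0,2): attacks (1,4) (2,3) (1,0) (2,1)
  BQ@(1,2): attacks (1,3) (1,4) (1,1) (2,2) (3,2) (4,2) (0,2) (2,3) (3,4) (2,1) (0,3) (0,1) [ray(0,-1) blocked at (1,1); ray(-1,0) blocked at (0,2); ray(1,-1) blocked at (2,1)]
B attacks (0,4): no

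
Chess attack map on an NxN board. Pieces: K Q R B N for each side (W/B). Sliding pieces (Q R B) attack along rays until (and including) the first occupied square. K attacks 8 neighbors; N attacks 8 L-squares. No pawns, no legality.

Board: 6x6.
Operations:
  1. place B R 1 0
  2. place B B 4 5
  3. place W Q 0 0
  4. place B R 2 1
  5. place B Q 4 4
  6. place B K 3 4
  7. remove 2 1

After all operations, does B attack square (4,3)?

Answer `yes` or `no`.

Op 1: place BR@(1,0)
Op 2: place BB@(4,5)
Op 3: place WQ@(0,0)
Op 4: place BR@(2,1)
Op 5: place BQ@(4,4)
Op 6: place BK@(3,4)
Op 7: remove (2,1)
Per-piece attacks for B:
  BR@(1,0): attacks (1,1) (1,2) (1,3) (1,4) (1,5) (2,0) (3,0) (4,0) (5,0) (0,0) [ray(-1,0) blocked at (0,0)]
  BK@(3,4): attacks (3,5) (3,3) (4,4) (2,4) (4,5) (4,3) (2,5) (2,3)
  BQ@(4,4): attacks (4,5) (4,3) (4,2) (4,1) (4,0) (5,4) (3,4) (5,5) (5,3) (3,5) (3,3) (2,2) (1,1) (0,0) [ray(0,1) blocked at (4,5); ray(-1,0) blocked at (3,4); ray(-1,-1) blocked at (0,0)]
  BB@(4,5): attacks (5,4) (3,4) [ray(-1,-1) blocked at (3,4)]
B attacks (4,3): yes

Answer: yes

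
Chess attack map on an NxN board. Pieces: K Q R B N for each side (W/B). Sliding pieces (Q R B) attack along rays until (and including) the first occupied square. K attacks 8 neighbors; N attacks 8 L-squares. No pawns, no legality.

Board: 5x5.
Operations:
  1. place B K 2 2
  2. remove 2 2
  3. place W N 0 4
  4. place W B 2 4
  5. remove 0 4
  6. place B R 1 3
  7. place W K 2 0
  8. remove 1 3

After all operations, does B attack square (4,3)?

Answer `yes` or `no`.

Op 1: place BK@(2,2)
Op 2: remove (2,2)
Op 3: place WN@(0,4)
Op 4: place WB@(2,4)
Op 5: remove (0,4)
Op 6: place BR@(1,3)
Op 7: place WK@(2,0)
Op 8: remove (1,3)
Per-piece attacks for B:
B attacks (4,3): no

Answer: no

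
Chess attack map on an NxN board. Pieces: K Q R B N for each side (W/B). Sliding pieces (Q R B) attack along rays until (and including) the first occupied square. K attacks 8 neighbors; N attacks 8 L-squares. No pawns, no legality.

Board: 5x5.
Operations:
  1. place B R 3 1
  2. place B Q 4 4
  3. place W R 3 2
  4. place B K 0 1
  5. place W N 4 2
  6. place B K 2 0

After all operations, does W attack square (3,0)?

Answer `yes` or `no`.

Op 1: place BR@(3,1)
Op 2: place BQ@(4,4)
Op 3: place WR@(3,2)
Op 4: place BK@(0,1)
Op 5: place WN@(4,2)
Op 6: place BK@(2,0)
Per-piece attacks for W:
  WR@(3,2): attacks (3,3) (3,4) (3,1) (4,2) (2,2) (1,2) (0,2) [ray(0,-1) blocked at (3,1); ray(1,0) blocked at (4,2)]
  WN@(4,2): attacks (3,4) (2,3) (3,0) (2,1)
W attacks (3,0): yes

Answer: yes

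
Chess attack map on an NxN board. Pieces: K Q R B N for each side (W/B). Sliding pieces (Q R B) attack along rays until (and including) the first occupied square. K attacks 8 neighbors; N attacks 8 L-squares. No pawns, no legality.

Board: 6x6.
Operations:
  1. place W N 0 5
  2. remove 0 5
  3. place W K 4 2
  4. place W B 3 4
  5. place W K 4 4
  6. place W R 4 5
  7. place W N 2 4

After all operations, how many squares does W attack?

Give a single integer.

Op 1: place WN@(0,5)
Op 2: remove (0,5)
Op 3: place WK@(4,2)
Op 4: place WB@(3,4)
Op 5: place WK@(4,4)
Op 6: place WR@(4,5)
Op 7: place WN@(2,4)
Per-piece attacks for W:
  WN@(2,4): attacks (4,5) (0,5) (3,2) (4,3) (1,2) (0,3)
  WB@(3,4): attacks (4,5) (4,3) (5,2) (2,5) (2,3) (1,2) (0,1) [ray(1,1) blocked at (4,5)]
  WK@(4,2): attacks (4,3) (4,1) (5,2) (3,2) (5,3) (5,1) (3,3) (3,1)
  WK@(4,4): attacks (4,5) (4,3) (5,4) (3,4) (5,5) (5,3) (3,5) (3,3)
  WR@(4,5): attacks (4,4) (5,5) (3,5) (2,5) (1,5) (0,5) [ray(0,-1) blocked at (4,4)]
Union (21 distinct): (0,1) (0,3) (0,5) (1,2) (1,5) (2,3) (2,5) (3,1) (3,2) (3,3) (3,4) (3,5) (4,1) (4,3) (4,4) (4,5) (5,1) (5,2) (5,3) (5,4) (5,5)

Answer: 21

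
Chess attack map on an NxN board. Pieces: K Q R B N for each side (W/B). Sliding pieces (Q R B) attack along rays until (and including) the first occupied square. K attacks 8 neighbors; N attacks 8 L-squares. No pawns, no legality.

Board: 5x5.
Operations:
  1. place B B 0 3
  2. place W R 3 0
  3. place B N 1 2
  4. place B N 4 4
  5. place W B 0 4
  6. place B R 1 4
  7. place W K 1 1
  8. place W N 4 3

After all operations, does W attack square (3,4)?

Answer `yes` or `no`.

Answer: yes

Derivation:
Op 1: place BB@(0,3)
Op 2: place WR@(3,0)
Op 3: place BN@(1,2)
Op 4: place BN@(4,4)
Op 5: place WB@(0,4)
Op 6: place BR@(1,4)
Op 7: place WK@(1,1)
Op 8: place WN@(4,3)
Per-piece attacks for W:
  WB@(0,4): attacks (1,3) (2,2) (3,1) (4,0)
  WK@(1,1): attacks (1,2) (1,0) (2,1) (0,1) (2,2) (2,0) (0,2) (0,0)
  WR@(3,0): attacks (3,1) (3,2) (3,3) (3,4) (4,0) (2,0) (1,0) (0,0)
  WN@(4,3): attacks (2,4) (3,1) (2,2)
W attacks (3,4): yes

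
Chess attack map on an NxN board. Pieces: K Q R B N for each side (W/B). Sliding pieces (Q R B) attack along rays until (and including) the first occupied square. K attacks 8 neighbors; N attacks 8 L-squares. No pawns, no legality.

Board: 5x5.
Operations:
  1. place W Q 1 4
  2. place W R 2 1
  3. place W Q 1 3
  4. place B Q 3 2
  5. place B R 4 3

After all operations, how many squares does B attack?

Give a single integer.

Answer: 16

Derivation:
Op 1: place WQ@(1,4)
Op 2: place WR@(2,1)
Op 3: place WQ@(1,3)
Op 4: place BQ@(3,2)
Op 5: place BR@(4,3)
Per-piece attacks for B:
  BQ@(3,2): attacks (3,3) (3,4) (3,1) (3,0) (4,2) (2,2) (1,2) (0,2) (4,3) (4,1) (2,3) (1,4) (2,1) [ray(1,1) blocked at (4,3); ray(-1,1) blocked at (1,4); ray(-1,-1) blocked at (2,1)]
  BR@(4,3): attacks (4,4) (4,2) (4,1) (4,0) (3,3) (2,3) (1,3) [ray(-1,0) blocked at (1,3)]
Union (16 distinct): (0,2) (1,2) (1,3) (1,4) (2,1) (2,2) (2,3) (3,0) (3,1) (3,3) (3,4) (4,0) (4,1) (4,2) (4,3) (4,4)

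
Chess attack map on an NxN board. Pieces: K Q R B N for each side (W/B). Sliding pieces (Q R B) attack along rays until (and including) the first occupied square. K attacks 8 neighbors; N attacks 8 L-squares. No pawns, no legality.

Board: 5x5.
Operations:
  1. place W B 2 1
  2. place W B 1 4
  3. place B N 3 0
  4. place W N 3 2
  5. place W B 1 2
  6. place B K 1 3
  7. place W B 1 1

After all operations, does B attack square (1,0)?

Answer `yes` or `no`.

Answer: no

Derivation:
Op 1: place WB@(2,1)
Op 2: place WB@(1,4)
Op 3: place BN@(3,0)
Op 4: place WN@(3,2)
Op 5: place WB@(1,2)
Op 6: place BK@(1,3)
Op 7: place WB@(1,1)
Per-piece attacks for B:
  BK@(1,3): attacks (1,4) (1,2) (2,3) (0,3) (2,4) (2,2) (0,4) (0,2)
  BN@(3,0): attacks (4,2) (2,2) (1,1)
B attacks (1,0): no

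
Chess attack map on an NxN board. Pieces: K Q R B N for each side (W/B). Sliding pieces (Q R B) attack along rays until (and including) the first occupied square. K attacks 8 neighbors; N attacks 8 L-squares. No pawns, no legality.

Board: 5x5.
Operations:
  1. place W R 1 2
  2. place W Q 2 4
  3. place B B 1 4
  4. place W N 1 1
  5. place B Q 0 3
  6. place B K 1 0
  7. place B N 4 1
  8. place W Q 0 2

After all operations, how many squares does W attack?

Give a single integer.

Answer: 19

Derivation:
Op 1: place WR@(1,2)
Op 2: place WQ@(2,4)
Op 3: place BB@(1,4)
Op 4: place WN@(1,1)
Op 5: place BQ@(0,3)
Op 6: place BK@(1,0)
Op 7: place BN@(4,1)
Op 8: place WQ@(0,2)
Per-piece attacks for W:
  WQ@(0,2): attacks (0,3) (0,1) (0,0) (1,2) (1,3) (2,4) (1,1) [ray(0,1) blocked at (0,3); ray(1,0) blocked at (1,2); ray(1,1) blocked at (2,4); ray(1,-1) blocked at (1,1)]
  WN@(1,1): attacks (2,3) (3,2) (0,3) (3,0)
  WR@(1,2): attacks (1,3) (1,4) (1,1) (2,2) (3,2) (4,2) (0,2) [ray(0,1) blocked at (1,4); ray(0,-1) blocked at (1,1); ray(-1,0) blocked at (0,2)]
  WQ@(2,4): attacks (2,3) (2,2) (2,1) (2,0) (3,4) (4,4) (1,4) (3,3) (4,2) (1,3) (0,2) [ray(-1,0) blocked at (1,4); ray(-1,-1) blocked at (0,2)]
Union (19 distinct): (0,0) (0,1) (0,2) (0,3) (1,1) (1,2) (1,3) (1,4) (2,0) (2,1) (2,2) (2,3) (2,4) (3,0) (3,2) (3,3) (3,4) (4,2) (4,4)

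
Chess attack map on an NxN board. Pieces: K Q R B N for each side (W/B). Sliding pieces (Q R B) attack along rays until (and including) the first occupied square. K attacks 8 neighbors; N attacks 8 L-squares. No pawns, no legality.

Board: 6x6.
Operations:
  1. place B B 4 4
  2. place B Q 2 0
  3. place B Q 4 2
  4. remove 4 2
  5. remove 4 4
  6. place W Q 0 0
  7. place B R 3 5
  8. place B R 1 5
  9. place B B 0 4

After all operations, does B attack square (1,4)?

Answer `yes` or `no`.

Op 1: place BB@(4,4)
Op 2: place BQ@(2,0)
Op 3: place BQ@(4,2)
Op 4: remove (4,2)
Op 5: remove (4,4)
Op 6: place WQ@(0,0)
Op 7: place BR@(3,5)
Op 8: place BR@(1,5)
Op 9: place BB@(0,4)
Per-piece attacks for B:
  BB@(0,4): attacks (1,5) (1,3) (2,2) (3,1) (4,0) [ray(1,1) blocked at (1,5)]
  BR@(1,5): attacks (1,4) (1,3) (1,2) (1,1) (1,0) (2,5) (3,5) (0,5) [ray(1,0) blocked at (3,5)]
  BQ@(2,0): attacks (2,1) (2,2) (2,3) (2,4) (2,5) (3,0) (4,0) (5,0) (1,0) (0,0) (3,1) (4,2) (5,3) (1,1) (0,2) [ray(-1,0) blocked at (0,0)]
  BR@(3,5): attacks (3,4) (3,3) (3,2) (3,1) (3,0) (4,5) (5,5) (2,5) (1,5) [ray(-1,0) blocked at (1,5)]
B attacks (1,4): yes

Answer: yes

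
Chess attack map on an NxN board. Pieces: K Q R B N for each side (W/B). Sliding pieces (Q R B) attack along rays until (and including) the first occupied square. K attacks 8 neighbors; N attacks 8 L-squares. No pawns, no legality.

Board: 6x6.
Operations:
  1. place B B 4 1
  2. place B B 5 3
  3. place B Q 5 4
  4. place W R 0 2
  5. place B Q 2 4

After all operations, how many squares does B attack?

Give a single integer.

Op 1: place BB@(4,1)
Op 2: place BB@(5,3)
Op 3: place BQ@(5,4)
Op 4: place WR@(0,2)
Op 5: place BQ@(2,4)
Per-piece attacks for B:
  BQ@(2,4): attacks (2,5) (2,3) (2,2) (2,1) (2,0) (3,4) (4,4) (5,4) (1,4) (0,4) (3,5) (3,3) (4,2) (5,1) (1,5) (1,3) (0,2) [ray(1,0) blocked at (5,4); ray(-1,-1) blocked at (0,2)]
  BB@(4,1): attacks (5,2) (5,0) (3,2) (2,3) (1,4) (0,5) (3,0)
  BB@(5,3): attacks (4,4) (3,5) (4,2) (3,1) (2,0)
  BQ@(5,4): attacks (5,5) (5,3) (4,4) (3,4) (2,4) (4,5) (4,3) (3,2) (2,1) (1,0) [ray(0,-1) blocked at (5,3); ray(-1,0) blocked at (2,4)]
Union (29 distinct): (0,2) (0,4) (0,5) (1,0) (1,3) (1,4) (1,5) (2,0) (2,1) (2,2) (2,3) (2,4) (2,5) (3,0) (3,1) (3,2) (3,3) (3,4) (3,5) (4,2) (4,3) (4,4) (4,5) (5,0) (5,1) (5,2) (5,3) (5,4) (5,5)

Answer: 29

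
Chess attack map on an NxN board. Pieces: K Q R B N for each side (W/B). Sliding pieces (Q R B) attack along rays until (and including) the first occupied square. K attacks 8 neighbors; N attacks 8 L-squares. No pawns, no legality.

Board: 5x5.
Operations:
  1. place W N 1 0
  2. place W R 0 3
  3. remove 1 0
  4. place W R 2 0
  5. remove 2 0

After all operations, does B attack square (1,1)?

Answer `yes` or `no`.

Answer: no

Derivation:
Op 1: place WN@(1,0)
Op 2: place WR@(0,3)
Op 3: remove (1,0)
Op 4: place WR@(2,0)
Op 5: remove (2,0)
Per-piece attacks for B:
B attacks (1,1): no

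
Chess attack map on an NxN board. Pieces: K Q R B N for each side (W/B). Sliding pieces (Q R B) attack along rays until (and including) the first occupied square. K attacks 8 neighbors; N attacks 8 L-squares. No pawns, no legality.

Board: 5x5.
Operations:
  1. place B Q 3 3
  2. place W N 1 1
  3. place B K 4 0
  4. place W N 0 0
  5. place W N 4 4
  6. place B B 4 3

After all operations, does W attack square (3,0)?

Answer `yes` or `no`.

Answer: yes

Derivation:
Op 1: place BQ@(3,3)
Op 2: place WN@(1,1)
Op 3: place BK@(4,0)
Op 4: place WN@(0,0)
Op 5: place WN@(4,4)
Op 6: place BB@(4,3)
Per-piece attacks for W:
  WN@(0,0): attacks (1,2) (2,1)
  WN@(1,1): attacks (2,3) (3,2) (0,3) (3,0)
  WN@(4,4): attacks (3,2) (2,3)
W attacks (3,0): yes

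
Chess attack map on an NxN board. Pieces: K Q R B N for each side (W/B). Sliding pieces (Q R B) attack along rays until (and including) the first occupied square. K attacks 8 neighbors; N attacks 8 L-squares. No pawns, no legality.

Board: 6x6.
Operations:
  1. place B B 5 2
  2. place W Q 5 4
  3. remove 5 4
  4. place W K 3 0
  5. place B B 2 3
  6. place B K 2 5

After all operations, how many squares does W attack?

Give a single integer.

Op 1: place BB@(5,2)
Op 2: place WQ@(5,4)
Op 3: remove (5,4)
Op 4: place WK@(3,0)
Op 5: place BB@(2,3)
Op 6: place BK@(2,5)
Per-piece attacks for W:
  WK@(3,0): attacks (3,1) (4,0) (2,0) (4,1) (2,1)
Union (5 distinct): (2,0) (2,1) (3,1) (4,0) (4,1)

Answer: 5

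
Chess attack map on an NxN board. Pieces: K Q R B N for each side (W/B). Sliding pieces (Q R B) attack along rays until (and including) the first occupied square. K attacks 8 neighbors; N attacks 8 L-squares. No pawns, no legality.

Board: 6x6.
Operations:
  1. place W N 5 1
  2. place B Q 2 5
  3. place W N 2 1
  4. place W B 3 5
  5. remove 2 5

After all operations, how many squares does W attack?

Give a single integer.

Answer: 12

Derivation:
Op 1: place WN@(5,1)
Op 2: place BQ@(2,5)
Op 3: place WN@(2,1)
Op 4: place WB@(3,5)
Op 5: remove (2,5)
Per-piece attacks for W:
  WN@(2,1): attacks (3,3) (4,2) (1,3) (0,2) (4,0) (0,0)
  WB@(3,5): attacks (4,4) (5,3) (2,4) (1,3) (0,2)
  WN@(5,1): attacks (4,3) (3,2) (3,0)
Union (12 distinct): (0,0) (0,2) (1,3) (2,4) (3,0) (3,2) (3,3) (4,0) (4,2) (4,3) (4,4) (5,3)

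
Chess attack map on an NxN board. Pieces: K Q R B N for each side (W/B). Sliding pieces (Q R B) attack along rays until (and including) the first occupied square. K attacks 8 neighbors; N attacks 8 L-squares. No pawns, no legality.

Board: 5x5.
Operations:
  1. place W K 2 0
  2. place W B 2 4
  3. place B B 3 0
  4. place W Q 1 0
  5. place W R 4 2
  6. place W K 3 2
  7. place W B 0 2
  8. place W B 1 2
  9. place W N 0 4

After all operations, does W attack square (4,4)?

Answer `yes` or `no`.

Op 1: place WK@(2,0)
Op 2: place WB@(2,4)
Op 3: place BB@(3,0)
Op 4: place WQ@(1,0)
Op 5: place WR@(4,2)
Op 6: place WK@(3,2)
Op 7: place WB@(0,2)
Op 8: place WB@(1,2)
Op 9: place WN@(0,4)
Per-piece attacks for W:
  WB@(0,2): attacks (1,3) (2,4) (1,1) (2,0) [ray(1,1) blocked at (2,4); ray(1,-1) blocked at (2,0)]
  WN@(0,4): attacks (1,2) (2,3)
  WQ@(1,0): attacks (1,1) (1,2) (2,0) (0,0) (2,1) (3,2) (0,1) [ray(0,1) blocked at (1,2); ray(1,0) blocked at (2,0); ray(1,1) blocked at (3,2)]
  WB@(1,2): attacks (2,3) (3,4) (2,1) (3,0) (0,3) (0,1) [ray(1,-1) blocked at (3,0)]
  WK@(2,0): attacks (2,1) (3,0) (1,0) (3,1) (1,1)
  WB@(2,4): attacks (3,3) (4,2) (1,3) (0,2) [ray(1,-1) blocked at (4,2); ray(-1,-1) blocked at (0,2)]
  WK@(3,2): attacks (3,3) (3,1) (4,2) (2,2) (4,3) (4,1) (2,3) (2,1)
  WR@(4,2): attacks (4,3) (4,4) (4,1) (4,0) (3,2) [ray(-1,0) blocked at (3,2)]
W attacks (4,4): yes

Answer: yes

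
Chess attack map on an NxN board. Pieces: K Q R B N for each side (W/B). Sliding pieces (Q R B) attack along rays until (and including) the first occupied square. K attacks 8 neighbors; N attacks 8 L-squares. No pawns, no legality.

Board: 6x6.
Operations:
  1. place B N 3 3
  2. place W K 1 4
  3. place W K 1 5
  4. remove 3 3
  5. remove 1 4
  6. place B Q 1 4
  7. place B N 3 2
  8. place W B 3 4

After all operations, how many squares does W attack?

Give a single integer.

Answer: 11

Derivation:
Op 1: place BN@(3,3)
Op 2: place WK@(1,4)
Op 3: place WK@(1,5)
Op 4: remove (3,3)
Op 5: remove (1,4)
Op 6: place BQ@(1,4)
Op 7: place BN@(3,2)
Op 8: place WB@(3,4)
Per-piece attacks for W:
  WK@(1,5): attacks (1,4) (2,5) (0,5) (2,4) (0,4)
  WB@(3,4): attacks (4,5) (4,3) (5,2) (2,5) (2,3) (1,2) (0,1)
Union (11 distinct): (0,1) (0,4) (0,5) (1,2) (1,4) (2,3) (2,4) (2,5) (4,3) (4,5) (5,2)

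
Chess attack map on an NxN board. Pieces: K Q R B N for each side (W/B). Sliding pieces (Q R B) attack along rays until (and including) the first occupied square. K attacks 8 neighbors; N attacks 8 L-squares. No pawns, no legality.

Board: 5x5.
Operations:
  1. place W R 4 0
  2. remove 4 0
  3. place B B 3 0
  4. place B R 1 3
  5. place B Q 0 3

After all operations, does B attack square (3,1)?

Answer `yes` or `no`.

Answer: no

Derivation:
Op 1: place WR@(4,0)
Op 2: remove (4,0)
Op 3: place BB@(3,0)
Op 4: place BR@(1,3)
Op 5: place BQ@(0,3)
Per-piece attacks for B:
  BQ@(0,3): attacks (0,4) (0,2) (0,1) (0,0) (1,3) (1,4) (1,2) (2,1) (3,0) [ray(1,0) blocked at (1,3); ray(1,-1) blocked at (3,0)]
  BR@(1,3): attacks (1,4) (1,2) (1,1) (1,0) (2,3) (3,3) (4,3) (0,3) [ray(-1,0) blocked at (0,3)]
  BB@(3,0): attacks (4,1) (2,1) (1,2) (0,3) [ray(-1,1) blocked at (0,3)]
B attacks (3,1): no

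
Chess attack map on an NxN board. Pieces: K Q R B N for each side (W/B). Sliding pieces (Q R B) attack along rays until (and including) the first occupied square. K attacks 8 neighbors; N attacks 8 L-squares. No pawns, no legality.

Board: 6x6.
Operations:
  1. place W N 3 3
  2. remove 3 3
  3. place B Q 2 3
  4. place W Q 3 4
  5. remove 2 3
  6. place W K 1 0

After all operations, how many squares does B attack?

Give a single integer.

Answer: 0

Derivation:
Op 1: place WN@(3,3)
Op 2: remove (3,3)
Op 3: place BQ@(2,3)
Op 4: place WQ@(3,4)
Op 5: remove (2,3)
Op 6: place WK@(1,0)
Per-piece attacks for B:
Union (0 distinct): (none)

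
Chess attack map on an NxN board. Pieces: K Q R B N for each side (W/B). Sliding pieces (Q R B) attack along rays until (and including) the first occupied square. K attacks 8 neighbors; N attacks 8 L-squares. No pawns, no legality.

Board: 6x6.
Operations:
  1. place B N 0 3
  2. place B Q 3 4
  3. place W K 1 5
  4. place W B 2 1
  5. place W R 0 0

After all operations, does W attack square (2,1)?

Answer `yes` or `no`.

Answer: no

Derivation:
Op 1: place BN@(0,3)
Op 2: place BQ@(3,4)
Op 3: place WK@(1,5)
Op 4: place WB@(2,1)
Op 5: place WR@(0,0)
Per-piece attacks for W:
  WR@(0,0): attacks (0,1) (0,2) (0,3) (1,0) (2,0) (3,0) (4,0) (5,0) [ray(0,1) blocked at (0,3)]
  WK@(1,5): attacks (1,4) (2,5) (0,5) (2,4) (0,4)
  WB@(2,1): attacks (3,2) (4,3) (5,4) (3,0) (1,2) (0,3) (1,0) [ray(-1,1) blocked at (0,3)]
W attacks (2,1): no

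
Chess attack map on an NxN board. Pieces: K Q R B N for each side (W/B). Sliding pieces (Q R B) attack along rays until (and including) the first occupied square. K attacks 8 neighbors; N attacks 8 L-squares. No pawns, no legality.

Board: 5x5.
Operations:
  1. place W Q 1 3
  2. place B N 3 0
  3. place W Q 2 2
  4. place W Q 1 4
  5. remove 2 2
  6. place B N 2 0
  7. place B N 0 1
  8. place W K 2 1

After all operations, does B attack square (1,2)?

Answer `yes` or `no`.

Answer: yes

Derivation:
Op 1: place WQ@(1,3)
Op 2: place BN@(3,0)
Op 3: place WQ@(2,2)
Op 4: place WQ@(1,4)
Op 5: remove (2,2)
Op 6: place BN@(2,0)
Op 7: place BN@(0,1)
Op 8: place WK@(2,1)
Per-piece attacks for B:
  BN@(0,1): attacks (1,3) (2,2) (2,0)
  BN@(2,0): attacks (3,2) (4,1) (1,2) (0,1)
  BN@(3,0): attacks (4,2) (2,2) (1,1)
B attacks (1,2): yes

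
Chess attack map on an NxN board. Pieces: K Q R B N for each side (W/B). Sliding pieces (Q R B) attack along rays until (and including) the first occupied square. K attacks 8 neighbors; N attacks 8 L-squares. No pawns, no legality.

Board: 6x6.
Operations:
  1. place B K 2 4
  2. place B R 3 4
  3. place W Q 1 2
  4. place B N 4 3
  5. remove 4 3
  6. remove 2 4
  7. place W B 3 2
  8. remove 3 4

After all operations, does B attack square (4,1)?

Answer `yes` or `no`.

Op 1: place BK@(2,4)
Op 2: place BR@(3,4)
Op 3: place WQ@(1,2)
Op 4: place BN@(4,3)
Op 5: remove (4,3)
Op 6: remove (2,4)
Op 7: place WB@(3,2)
Op 8: remove (3,4)
Per-piece attacks for B:
B attacks (4,1): no

Answer: no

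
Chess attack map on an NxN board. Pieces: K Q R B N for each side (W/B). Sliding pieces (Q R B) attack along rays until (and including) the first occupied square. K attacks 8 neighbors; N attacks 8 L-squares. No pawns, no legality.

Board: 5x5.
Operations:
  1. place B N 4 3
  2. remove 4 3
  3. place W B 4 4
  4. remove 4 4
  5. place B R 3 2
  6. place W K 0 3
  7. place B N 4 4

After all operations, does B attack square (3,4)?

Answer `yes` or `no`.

Op 1: place BN@(4,3)
Op 2: remove (4,3)
Op 3: place WB@(4,4)
Op 4: remove (4,4)
Op 5: place BR@(3,2)
Op 6: place WK@(0,3)
Op 7: place BN@(4,4)
Per-piece attacks for B:
  BR@(3,2): attacks (3,3) (3,4) (3,1) (3,0) (4,2) (2,2) (1,2) (0,2)
  BN@(4,4): attacks (3,2) (2,3)
B attacks (3,4): yes

Answer: yes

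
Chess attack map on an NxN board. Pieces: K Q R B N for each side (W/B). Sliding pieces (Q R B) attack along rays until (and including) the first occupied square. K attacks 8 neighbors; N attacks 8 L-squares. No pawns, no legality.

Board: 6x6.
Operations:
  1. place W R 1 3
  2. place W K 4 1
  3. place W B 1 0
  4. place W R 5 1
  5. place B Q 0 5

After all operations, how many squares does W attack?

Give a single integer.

Op 1: place WR@(1,3)
Op 2: place WK@(4,1)
Op 3: place WB@(1,0)
Op 4: place WR@(5,1)
Op 5: place BQ@(0,5)
Per-piece attacks for W:
  WB@(1,0): attacks (2,1) (3,2) (4,3) (5,4) (0,1)
  WR@(1,3): attacks (1,4) (1,5) (1,2) (1,1) (1,0) (2,3) (3,3) (4,3) (5,3) (0,3) [ray(0,-1) blocked at (1,0)]
  WK@(4,1): attacks (4,2) (4,0) (5,1) (3,1) (5,2) (5,0) (3,2) (3,0)
  WR@(5,1): attacks (5,2) (5,3) (5,4) (5,5) (5,0) (4,1) [ray(-1,0) blocked at (4,1)]
Union (23 distinct): (0,1) (0,3) (1,0) (1,1) (1,2) (1,4) (1,5) (2,1) (2,3) (3,0) (3,1) (3,2) (3,3) (4,0) (4,1) (4,2) (4,3) (5,0) (5,1) (5,2) (5,3) (5,4) (5,5)

Answer: 23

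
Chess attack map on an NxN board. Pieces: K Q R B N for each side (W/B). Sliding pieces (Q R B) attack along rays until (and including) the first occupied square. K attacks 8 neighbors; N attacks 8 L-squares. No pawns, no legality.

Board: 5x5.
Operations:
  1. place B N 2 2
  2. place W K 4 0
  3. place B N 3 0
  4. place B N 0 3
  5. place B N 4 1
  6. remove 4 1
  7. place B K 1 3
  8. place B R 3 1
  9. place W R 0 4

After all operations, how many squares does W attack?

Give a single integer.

Answer: 8

Derivation:
Op 1: place BN@(2,2)
Op 2: place WK@(4,0)
Op 3: place BN@(3,0)
Op 4: place BN@(0,3)
Op 5: place BN@(4,1)
Op 6: remove (4,1)
Op 7: place BK@(1,3)
Op 8: place BR@(3,1)
Op 9: place WR@(0,4)
Per-piece attacks for W:
  WR@(0,4): attacks (0,3) (1,4) (2,4) (3,4) (4,4) [ray(0,-1) blocked at (0,3)]
  WK@(4,0): attacks (4,1) (3,0) (3,1)
Union (8 distinct): (0,3) (1,4) (2,4) (3,0) (3,1) (3,4) (4,1) (4,4)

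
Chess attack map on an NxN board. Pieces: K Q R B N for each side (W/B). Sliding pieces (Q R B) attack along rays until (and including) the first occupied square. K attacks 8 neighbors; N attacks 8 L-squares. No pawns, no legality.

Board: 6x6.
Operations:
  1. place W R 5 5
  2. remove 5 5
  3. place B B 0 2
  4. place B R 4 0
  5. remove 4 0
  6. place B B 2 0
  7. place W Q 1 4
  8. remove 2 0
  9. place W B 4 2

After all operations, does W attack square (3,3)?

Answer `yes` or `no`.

Answer: yes

Derivation:
Op 1: place WR@(5,5)
Op 2: remove (5,5)
Op 3: place BB@(0,2)
Op 4: place BR@(4,0)
Op 5: remove (4,0)
Op 6: place BB@(2,0)
Op 7: place WQ@(1,4)
Op 8: remove (2,0)
Op 9: place WB@(4,2)
Per-piece attacks for W:
  WQ@(1,4): attacks (1,5) (1,3) (1,2) (1,1) (1,0) (2,4) (3,4) (4,4) (5,4) (0,4) (2,5) (2,3) (3,2) (4,1) (5,0) (0,5) (0,3)
  WB@(4,2): attacks (5,3) (5,1) (3,3) (2,4) (1,5) (3,1) (2,0)
W attacks (3,3): yes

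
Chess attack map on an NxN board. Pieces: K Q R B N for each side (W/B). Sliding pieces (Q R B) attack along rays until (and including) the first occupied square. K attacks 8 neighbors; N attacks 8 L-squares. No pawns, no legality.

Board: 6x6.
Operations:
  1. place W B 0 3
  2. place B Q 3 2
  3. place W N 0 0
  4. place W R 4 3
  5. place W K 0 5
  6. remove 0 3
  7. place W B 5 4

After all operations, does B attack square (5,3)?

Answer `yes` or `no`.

Answer: no

Derivation:
Op 1: place WB@(0,3)
Op 2: place BQ@(3,2)
Op 3: place WN@(0,0)
Op 4: place WR@(4,3)
Op 5: place WK@(0,5)
Op 6: remove (0,3)
Op 7: place WB@(5,4)
Per-piece attacks for B:
  BQ@(3,2): attacks (3,3) (3,4) (3,5) (3,1) (3,0) (4,2) (5,2) (2,2) (1,2) (0,2) (4,3) (4,1) (5,0) (2,3) (1,4) (0,5) (2,1) (1,0) [ray(1,1) blocked at (4,3); ray(-1,1) blocked at (0,5)]
B attacks (5,3): no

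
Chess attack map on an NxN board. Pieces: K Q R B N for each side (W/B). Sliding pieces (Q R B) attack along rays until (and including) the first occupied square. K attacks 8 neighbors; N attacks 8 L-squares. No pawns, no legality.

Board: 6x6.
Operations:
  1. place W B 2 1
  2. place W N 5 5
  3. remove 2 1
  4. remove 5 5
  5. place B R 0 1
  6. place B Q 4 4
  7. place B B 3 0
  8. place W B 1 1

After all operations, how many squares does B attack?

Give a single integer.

Op 1: place WB@(2,1)
Op 2: place WN@(5,5)
Op 3: remove (2,1)
Op 4: remove (5,5)
Op 5: place BR@(0,1)
Op 6: place BQ@(4,4)
Op 7: place BB@(3,0)
Op 8: place WB@(1,1)
Per-piece attacks for B:
  BR@(0,1): attacks (0,2) (0,3) (0,4) (0,5) (0,0) (1,1) [ray(1,0) blocked at (1,1)]
  BB@(3,0): attacks (4,1) (5,2) (2,1) (1,2) (0,3)
  BQ@(4,4): attacks (4,5) (4,3) (4,2) (4,1) (4,0) (5,4) (3,4) (2,4) (1,4) (0,4) (5,5) (5,3) (3,5) (3,3) (2,2) (1,1) [ray(-1,-1) blocked at (1,1)]
Union (23 distinct): (0,0) (0,2) (0,3) (0,4) (0,5) (1,1) (1,2) (1,4) (2,1) (2,2) (2,4) (3,3) (3,4) (3,5) (4,0) (4,1) (4,2) (4,3) (4,5) (5,2) (5,3) (5,4) (5,5)

Answer: 23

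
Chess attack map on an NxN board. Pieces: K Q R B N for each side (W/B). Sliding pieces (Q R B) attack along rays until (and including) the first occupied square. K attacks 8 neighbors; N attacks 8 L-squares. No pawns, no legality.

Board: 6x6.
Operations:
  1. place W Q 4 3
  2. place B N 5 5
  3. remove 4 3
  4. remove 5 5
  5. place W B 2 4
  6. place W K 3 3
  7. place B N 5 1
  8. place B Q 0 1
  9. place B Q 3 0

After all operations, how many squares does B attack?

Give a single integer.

Op 1: place WQ@(4,3)
Op 2: place BN@(5,5)
Op 3: remove (4,3)
Op 4: remove (5,5)
Op 5: place WB@(2,4)
Op 6: place WK@(3,3)
Op 7: place BN@(5,1)
Op 8: place BQ@(0,1)
Op 9: place BQ@(3,0)
Per-piece attacks for B:
  BQ@(0,1): attacks (0,2) (0,3) (0,4) (0,5) (0,0) (1,1) (2,1) (3,1) (4,1) (5,1) (1,2) (2,3) (3,4) (4,5) (1,0) [ray(1,0) blocked at (5,1)]
  BQ@(3,0): attacks (3,1) (3,2) (3,3) (4,0) (5,0) (2,0) (1,0) (0,0) (4,1) (5,2) (2,1) (1,2) (0,3) [ray(0,1) blocked at (3,3)]
  BN@(5,1): attacks (4,3) (3,2) (3,0)
Union (23 distinct): (0,0) (0,2) (0,3) (0,4) (0,5) (1,0) (1,1) (1,2) (2,0) (2,1) (2,3) (3,0) (3,1) (3,2) (3,3) (3,4) (4,0) (4,1) (4,3) (4,5) (5,0) (5,1) (5,2)

Answer: 23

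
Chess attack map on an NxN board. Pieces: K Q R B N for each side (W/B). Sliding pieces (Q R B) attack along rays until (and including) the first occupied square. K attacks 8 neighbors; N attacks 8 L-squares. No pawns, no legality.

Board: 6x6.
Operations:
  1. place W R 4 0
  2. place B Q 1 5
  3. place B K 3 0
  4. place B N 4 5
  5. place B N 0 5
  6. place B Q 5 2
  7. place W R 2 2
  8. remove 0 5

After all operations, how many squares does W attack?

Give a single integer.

Op 1: place WR@(4,0)
Op 2: place BQ@(1,5)
Op 3: place BK@(3,0)
Op 4: place BN@(4,5)
Op 5: place BN@(0,5)
Op 6: place BQ@(5,2)
Op 7: place WR@(2,2)
Op 8: remove (0,5)
Per-piece attacks for W:
  WR@(2,2): attacks (2,3) (2,4) (2,5) (2,1) (2,0) (3,2) (4,2) (5,2) (1,2) (0,2) [ray(1,0) blocked at (5,2)]
  WR@(4,0): attacks (4,1) (4,2) (4,3) (4,4) (4,5) (5,0) (3,0) [ray(0,1) blocked at (4,5); ray(-1,0) blocked at (3,0)]
Union (16 distinct): (0,2) (1,2) (2,0) (2,1) (2,3) (2,4) (2,5) (3,0) (3,2) (4,1) (4,2) (4,3) (4,4) (4,5) (5,0) (5,2)

Answer: 16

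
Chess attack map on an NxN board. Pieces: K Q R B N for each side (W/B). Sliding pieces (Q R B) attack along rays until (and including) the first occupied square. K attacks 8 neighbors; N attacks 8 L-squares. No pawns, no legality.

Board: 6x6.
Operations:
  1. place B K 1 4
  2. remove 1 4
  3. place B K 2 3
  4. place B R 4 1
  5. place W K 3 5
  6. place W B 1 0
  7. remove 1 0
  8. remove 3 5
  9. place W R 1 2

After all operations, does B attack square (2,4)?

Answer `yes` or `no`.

Answer: yes

Derivation:
Op 1: place BK@(1,4)
Op 2: remove (1,4)
Op 3: place BK@(2,3)
Op 4: place BR@(4,1)
Op 5: place WK@(3,5)
Op 6: place WB@(1,0)
Op 7: remove (1,0)
Op 8: remove (3,5)
Op 9: place WR@(1,2)
Per-piece attacks for B:
  BK@(2,3): attacks (2,4) (2,2) (3,3) (1,3) (3,4) (3,2) (1,4) (1,2)
  BR@(4,1): attacks (4,2) (4,3) (4,4) (4,5) (4,0) (5,1) (3,1) (2,1) (1,1) (0,1)
B attacks (2,4): yes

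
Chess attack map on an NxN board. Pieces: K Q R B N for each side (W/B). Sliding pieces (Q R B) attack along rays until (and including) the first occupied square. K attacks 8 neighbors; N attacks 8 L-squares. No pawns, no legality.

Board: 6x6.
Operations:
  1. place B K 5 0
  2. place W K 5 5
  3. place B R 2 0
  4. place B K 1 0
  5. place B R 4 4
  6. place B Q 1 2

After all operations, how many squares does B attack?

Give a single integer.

Answer: 28

Derivation:
Op 1: place BK@(5,0)
Op 2: place WK@(5,5)
Op 3: place BR@(2,0)
Op 4: place BK@(1,0)
Op 5: place BR@(4,4)
Op 6: place BQ@(1,2)
Per-piece attacks for B:
  BK@(1,0): attacks (1,1) (2,0) (0,0) (2,1) (0,1)
  BQ@(1,2): attacks (1,3) (1,4) (1,5) (1,1) (1,0) (2,2) (3,2) (4,2) (5,2) (0,2) (2,3) (3,4) (4,5) (2,1) (3,0) (0,3) (0,1) [ray(0,-1) blocked at (1,0)]
  BR@(2,0): attacks (2,1) (2,2) (2,3) (2,4) (2,5) (3,0) (4,0) (5,0) (1,0) [ray(1,0) blocked at (5,0); ray(-1,0) blocked at (1,0)]
  BR@(4,4): attacks (4,5) (4,3) (4,2) (4,1) (4,0) (5,4) (3,4) (2,4) (1,4) (0,4)
  BK@(5,0): attacks (5,1) (4,0) (4,1)
Union (28 distinct): (0,0) (0,1) (0,2) (0,3) (0,4) (1,0) (1,1) (1,3) (1,4) (1,5) (2,0) (2,1) (2,2) (2,3) (2,4) (2,5) (3,0) (3,2) (3,4) (4,0) (4,1) (4,2) (4,3) (4,5) (5,0) (5,1) (5,2) (5,4)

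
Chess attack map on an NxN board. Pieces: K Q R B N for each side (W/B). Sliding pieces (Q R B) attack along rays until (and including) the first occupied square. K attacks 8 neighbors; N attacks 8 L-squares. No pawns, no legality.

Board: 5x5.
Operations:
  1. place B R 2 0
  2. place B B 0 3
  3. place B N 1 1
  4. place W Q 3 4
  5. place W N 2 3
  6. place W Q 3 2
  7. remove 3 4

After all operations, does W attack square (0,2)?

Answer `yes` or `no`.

Answer: yes

Derivation:
Op 1: place BR@(2,0)
Op 2: place BB@(0,3)
Op 3: place BN@(1,1)
Op 4: place WQ@(3,4)
Op 5: place WN@(2,3)
Op 6: place WQ@(3,2)
Op 7: remove (3,4)
Per-piece attacks for W:
  WN@(2,3): attacks (4,4) (0,4) (3,1) (4,2) (1,1) (0,2)
  WQ@(3,2): attacks (3,3) (3,4) (3,1) (3,0) (4,2) (2,2) (1,2) (0,2) (4,3) (4,1) (2,3) (2,1) (1,0) [ray(-1,1) blocked at (2,3)]
W attacks (0,2): yes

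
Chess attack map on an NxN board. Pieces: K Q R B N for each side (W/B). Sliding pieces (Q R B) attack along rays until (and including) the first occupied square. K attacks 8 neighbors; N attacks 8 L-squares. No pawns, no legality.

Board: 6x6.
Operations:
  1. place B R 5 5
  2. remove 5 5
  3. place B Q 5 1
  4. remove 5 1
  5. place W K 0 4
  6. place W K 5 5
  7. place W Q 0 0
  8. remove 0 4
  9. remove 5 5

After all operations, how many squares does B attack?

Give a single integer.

Answer: 0

Derivation:
Op 1: place BR@(5,5)
Op 2: remove (5,5)
Op 3: place BQ@(5,1)
Op 4: remove (5,1)
Op 5: place WK@(0,4)
Op 6: place WK@(5,5)
Op 7: place WQ@(0,0)
Op 8: remove (0,4)
Op 9: remove (5,5)
Per-piece attacks for B:
Union (0 distinct): (none)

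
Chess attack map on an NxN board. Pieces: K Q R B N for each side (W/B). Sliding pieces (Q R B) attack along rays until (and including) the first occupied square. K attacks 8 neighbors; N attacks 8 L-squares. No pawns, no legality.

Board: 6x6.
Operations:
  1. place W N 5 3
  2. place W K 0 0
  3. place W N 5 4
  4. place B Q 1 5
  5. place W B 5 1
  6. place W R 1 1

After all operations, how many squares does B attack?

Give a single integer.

Op 1: place WN@(5,3)
Op 2: place WK@(0,0)
Op 3: place WN@(5,4)
Op 4: place BQ@(1,5)
Op 5: place WB@(5,1)
Op 6: place WR@(1,1)
Per-piece attacks for B:
  BQ@(1,5): attacks (1,4) (1,3) (1,2) (1,1) (2,5) (3,5) (4,5) (5,5) (0,5) (2,4) (3,3) (4,2) (5,1) (0,4) [ray(0,-1) blocked at (1,1); ray(1,-1) blocked at (5,1)]
Union (14 distinct): (0,4) (0,5) (1,1) (1,2) (1,3) (1,4) (2,4) (2,5) (3,3) (3,5) (4,2) (4,5) (5,1) (5,5)

Answer: 14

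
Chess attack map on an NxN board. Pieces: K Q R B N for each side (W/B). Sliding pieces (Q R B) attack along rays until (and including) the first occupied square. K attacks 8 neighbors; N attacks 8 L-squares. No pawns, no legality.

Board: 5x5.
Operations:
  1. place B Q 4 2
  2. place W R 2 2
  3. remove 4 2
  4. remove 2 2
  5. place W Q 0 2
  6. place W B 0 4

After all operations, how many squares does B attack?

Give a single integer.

Answer: 0

Derivation:
Op 1: place BQ@(4,2)
Op 2: place WR@(2,2)
Op 3: remove (4,2)
Op 4: remove (2,2)
Op 5: place WQ@(0,2)
Op 6: place WB@(0,4)
Per-piece attacks for B:
Union (0 distinct): (none)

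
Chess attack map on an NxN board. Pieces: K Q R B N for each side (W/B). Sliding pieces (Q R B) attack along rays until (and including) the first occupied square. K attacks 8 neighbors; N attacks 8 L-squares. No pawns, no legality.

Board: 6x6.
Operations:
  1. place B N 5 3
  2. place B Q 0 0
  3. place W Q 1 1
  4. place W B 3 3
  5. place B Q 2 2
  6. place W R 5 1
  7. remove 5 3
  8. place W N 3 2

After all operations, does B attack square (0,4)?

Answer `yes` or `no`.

Op 1: place BN@(5,3)
Op 2: place BQ@(0,0)
Op 3: place WQ@(1,1)
Op 4: place WB@(3,3)
Op 5: place BQ@(2,2)
Op 6: place WR@(5,1)
Op 7: remove (5,3)
Op 8: place WN@(3,2)
Per-piece attacks for B:
  BQ@(0,0): attacks (0,1) (0,2) (0,3) (0,4) (0,5) (1,0) (2,0) (3,0) (4,0) (5,0) (1,1) [ray(1,1) blocked at (1,1)]
  BQ@(2,2): attacks (2,3) (2,4) (2,5) (2,1) (2,0) (3,2) (1,2) (0,2) (3,3) (3,1) (4,0) (1,3) (0,4) (1,1) [ray(1,0) blocked at (3,2); ray(1,1) blocked at (3,3); ray(-1,-1) blocked at (1,1)]
B attacks (0,4): yes

Answer: yes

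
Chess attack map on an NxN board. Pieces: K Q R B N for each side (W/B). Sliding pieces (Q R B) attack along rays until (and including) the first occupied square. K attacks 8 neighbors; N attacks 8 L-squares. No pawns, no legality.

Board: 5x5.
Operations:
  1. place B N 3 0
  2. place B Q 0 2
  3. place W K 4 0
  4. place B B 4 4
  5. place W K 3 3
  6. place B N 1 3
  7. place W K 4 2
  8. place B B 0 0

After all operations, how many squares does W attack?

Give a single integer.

Answer: 12

Derivation:
Op 1: place BN@(3,0)
Op 2: place BQ@(0,2)
Op 3: place WK@(4,0)
Op 4: place BB@(4,4)
Op 5: place WK@(3,3)
Op 6: place BN@(1,3)
Op 7: place WK@(4,2)
Op 8: place BB@(0,0)
Per-piece attacks for W:
  WK@(3,3): attacks (3,4) (3,2) (4,3) (2,3) (4,4) (4,2) (2,4) (2,2)
  WK@(4,0): attacks (4,1) (3,0) (3,1)
  WK@(4,2): attacks (4,3) (4,1) (3,2) (3,3) (3,1)
Union (12 distinct): (2,2) (2,3) (2,4) (3,0) (3,1) (3,2) (3,3) (3,4) (4,1) (4,2) (4,3) (4,4)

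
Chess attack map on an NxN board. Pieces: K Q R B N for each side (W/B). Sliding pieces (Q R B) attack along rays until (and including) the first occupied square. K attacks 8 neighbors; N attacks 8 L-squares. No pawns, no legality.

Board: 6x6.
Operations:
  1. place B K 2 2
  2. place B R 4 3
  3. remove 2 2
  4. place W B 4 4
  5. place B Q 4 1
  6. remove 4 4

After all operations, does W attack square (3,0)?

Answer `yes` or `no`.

Answer: no

Derivation:
Op 1: place BK@(2,2)
Op 2: place BR@(4,3)
Op 3: remove (2,2)
Op 4: place WB@(4,4)
Op 5: place BQ@(4,1)
Op 6: remove (4,4)
Per-piece attacks for W:
W attacks (3,0): no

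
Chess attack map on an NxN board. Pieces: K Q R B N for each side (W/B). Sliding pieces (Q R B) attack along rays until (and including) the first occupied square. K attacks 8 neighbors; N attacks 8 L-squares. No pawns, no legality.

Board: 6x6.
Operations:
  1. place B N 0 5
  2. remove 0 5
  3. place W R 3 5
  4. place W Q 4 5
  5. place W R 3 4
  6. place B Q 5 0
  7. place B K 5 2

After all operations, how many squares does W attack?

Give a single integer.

Answer: 20

Derivation:
Op 1: place BN@(0,5)
Op 2: remove (0,5)
Op 3: place WR@(3,5)
Op 4: place WQ@(4,5)
Op 5: place WR@(3,4)
Op 6: place BQ@(5,0)
Op 7: place BK@(5,2)
Per-piece attacks for W:
  WR@(3,4): attacks (3,5) (3,3) (3,2) (3,1) (3,0) (4,4) (5,4) (2,4) (1,4) (0,4) [ray(0,1) blocked at (3,5)]
  WR@(3,5): attacks (3,4) (4,5) (2,5) (1,5) (0,5) [ray(0,-1) blocked at (3,4); ray(1,0) blocked at (4,5)]
  WQ@(4,5): attacks (4,4) (4,3) (4,2) (4,1) (4,0) (5,5) (3,5) (5,4) (3,4) [ray(-1,0) blocked at (3,5); ray(-1,-1) blocked at (3,4)]
Union (20 distinct): (0,4) (0,5) (1,4) (1,5) (2,4) (2,5) (3,0) (3,1) (3,2) (3,3) (3,4) (3,5) (4,0) (4,1) (4,2) (4,3) (4,4) (4,5) (5,4) (5,5)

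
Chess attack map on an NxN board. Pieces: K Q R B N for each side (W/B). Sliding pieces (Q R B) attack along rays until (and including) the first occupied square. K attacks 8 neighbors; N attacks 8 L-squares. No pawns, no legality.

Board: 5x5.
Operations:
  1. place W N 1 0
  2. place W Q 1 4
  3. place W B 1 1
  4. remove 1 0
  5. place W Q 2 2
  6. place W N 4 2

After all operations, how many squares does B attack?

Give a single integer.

Op 1: place WN@(1,0)
Op 2: place WQ@(1,4)
Op 3: place WB@(1,1)
Op 4: remove (1,0)
Op 5: place WQ@(2,2)
Op 6: place WN@(4,2)
Per-piece attacks for B:
Union (0 distinct): (none)

Answer: 0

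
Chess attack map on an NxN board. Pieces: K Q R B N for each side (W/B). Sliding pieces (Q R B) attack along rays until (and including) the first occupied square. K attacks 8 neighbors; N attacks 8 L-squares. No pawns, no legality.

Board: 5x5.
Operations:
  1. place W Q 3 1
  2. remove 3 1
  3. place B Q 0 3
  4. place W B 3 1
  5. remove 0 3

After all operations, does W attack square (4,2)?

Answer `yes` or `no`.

Op 1: place WQ@(3,1)
Op 2: remove (3,1)
Op 3: place BQ@(0,3)
Op 4: place WB@(3,1)
Op 5: remove (0,3)
Per-piece attacks for W:
  WB@(3,1): attacks (4,2) (4,0) (2,2) (1,3) (0,4) (2,0)
W attacks (4,2): yes

Answer: yes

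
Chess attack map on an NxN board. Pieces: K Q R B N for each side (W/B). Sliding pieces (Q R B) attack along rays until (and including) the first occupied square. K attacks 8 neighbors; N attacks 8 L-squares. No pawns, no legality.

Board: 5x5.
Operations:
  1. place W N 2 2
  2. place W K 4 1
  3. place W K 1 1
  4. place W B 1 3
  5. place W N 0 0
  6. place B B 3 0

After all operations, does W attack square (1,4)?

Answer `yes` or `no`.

Answer: yes

Derivation:
Op 1: place WN@(2,2)
Op 2: place WK@(4,1)
Op 3: place WK@(1,1)
Op 4: place WB@(1,3)
Op 5: place WN@(0,0)
Op 6: place BB@(3,0)
Per-piece attacks for W:
  WN@(0,0): attacks (1,2) (2,1)
  WK@(1,1): attacks (1,2) (1,0) (2,1) (0,1) (2,2) (2,0) (0,2) (0,0)
  WB@(1,3): attacks (2,4) (2,2) (0,4) (0,2) [ray(1,-1) blocked at (2,2)]
  WN@(2,2): attacks (3,4) (4,3) (1,4) (0,3) (3,0) (4,1) (1,0) (0,1)
  WK@(4,1): attacks (4,2) (4,0) (3,1) (3,2) (3,0)
W attacks (1,4): yes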